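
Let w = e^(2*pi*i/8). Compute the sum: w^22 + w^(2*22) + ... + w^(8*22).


Step 1: The sum sum_{j=1}^{n} w^(k*j) equals n if n | k, else 0.
Step 2: Here n = 8, k = 22
Step 3: Does n divide k? 8 | 22 -> False
Step 4: Sum = 0

0


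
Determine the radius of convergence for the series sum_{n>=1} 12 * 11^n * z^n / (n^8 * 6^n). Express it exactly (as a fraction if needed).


Step 1: General term a_n = 12 * 11^n / (n^8 * 6^n)
Step 2: By the root test, |a_n|^(1/n) = 12^(1/n) * 11 / (n^(8/n) * 6) -> 11/6 as n -> infinity (since 12^(1/n) -> 1 and n^(8/n) -> 1)
Step 3: R = 1/lim|a_n|^(1/n) = 6/11

6/11


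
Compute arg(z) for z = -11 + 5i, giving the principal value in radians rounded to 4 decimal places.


Step 1: z = -11 + 5i
Step 2: arg(z) = atan2(5, -11)
Step 3: arg(z) = 2.715

2.715


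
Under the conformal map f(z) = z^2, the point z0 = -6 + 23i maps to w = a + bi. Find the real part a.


Step 1: z0 = -6 + 23i
Step 2: z0^2 = (-6)^2 - 23^2 - 276i
Step 3: real part = 36 - 529 = -493

-493


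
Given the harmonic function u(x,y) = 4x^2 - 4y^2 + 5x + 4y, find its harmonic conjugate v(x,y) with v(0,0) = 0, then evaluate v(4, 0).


Step 1: v_x = -u_y = 8y - 4
Step 2: v_y = u_x = 8x + 5
Step 3: v = 8xy - 4x + 5y + C
Step 4: v(0,0) = 0 => C = 0
Step 5: v(4, 0) = -16

-16


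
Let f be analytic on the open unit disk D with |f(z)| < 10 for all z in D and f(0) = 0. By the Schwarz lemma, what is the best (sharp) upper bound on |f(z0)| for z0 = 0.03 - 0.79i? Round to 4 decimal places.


Step 1: g = f/10 maps D -> D with g(0) = 0, so by the Schwarz lemma |g(z)| <= |z|, i.e. |f(z)| <= 10|z|; this is sharp (f(z) = 10z).
Step 2: |z0|^2 = 0.03^2 + (-0.79)^2 = 0.625
Step 3: |z0| = sqrt(0.625) = 0.790569
Step 4: Best bound = 10 * |z0| = 10 * 0.790569 = 7.9057

7.9057


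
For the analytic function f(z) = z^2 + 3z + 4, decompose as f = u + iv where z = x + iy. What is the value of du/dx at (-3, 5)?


Step 1: f(z) = (x+iy)^2 + 3(x+iy) + 4
Step 2: u = (x^2 - y^2) + 3x + 4
Step 3: u_x = 2x + 3
Step 4: At (-3, 5): u_x = -6 + 3 = -3

-3


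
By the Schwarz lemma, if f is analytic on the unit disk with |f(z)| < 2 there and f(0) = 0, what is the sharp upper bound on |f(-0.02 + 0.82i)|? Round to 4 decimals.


Step 1: g = f/2 maps D -> D with g(0) = 0, so by the Schwarz lemma |g(z)| <= |z|, i.e. |f(z)| <= 2|z|; this is sharp (f(z) = 2z).
Step 2: |z0|^2 = (-0.02)^2 + 0.82^2 = 0.6728
Step 3: |z0| = sqrt(0.6728) = 0.820244
Step 4: Best bound = 2 * |z0| = 2 * 0.820244 = 1.6405

1.6405


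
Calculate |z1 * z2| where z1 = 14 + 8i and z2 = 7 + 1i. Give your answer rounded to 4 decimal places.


Step 1: |z1| = sqrt(14^2 + 8^2) = sqrt(260)
Step 2: |z2| = sqrt(7^2 + 1^2) = sqrt(50)
Step 3: |z1*z2| = |z1|*|z2| = sqrt(260) * sqrt(50) = sqrt(260 * 50) = sqrt(13000)
Step 4: = 114.0175

114.0175


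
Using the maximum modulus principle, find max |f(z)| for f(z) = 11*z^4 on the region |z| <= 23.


Step 1: On |z| = 23, |f(z)| = 11 * |z|^4 = 11 * 23^4
Step 2: By maximum modulus principle, maximum is on boundary.
Step 3: Maximum = 11 * 279841 = 3078251

3078251


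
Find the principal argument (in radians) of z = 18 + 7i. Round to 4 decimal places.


Step 1: z = 18 + 7i
Step 2: arg(z) = atan2(7, 18)
Step 3: arg(z) = 0.3709

0.3709


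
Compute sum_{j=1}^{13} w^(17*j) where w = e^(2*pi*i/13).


Step 1: The sum sum_{j=1}^{n} w^(k*j) equals n if n | k, else 0.
Step 2: Here n = 13, k = 17
Step 3: Does n divide k? 13 | 17 -> False
Step 4: Sum = 0

0


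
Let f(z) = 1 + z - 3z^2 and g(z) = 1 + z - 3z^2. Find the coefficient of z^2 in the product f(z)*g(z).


Step 1: z^2 term in f*g comes from: (1)*(-3z^2) + (z)*(z) + (-3z^2)*(1)
Step 2: = -3 + 1 - 3
Step 3: = -5

-5


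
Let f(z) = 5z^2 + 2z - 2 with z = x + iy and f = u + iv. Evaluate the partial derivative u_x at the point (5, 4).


Step 1: f(z) = 5(x+iy)^2 + 2(x+iy) - 2
Step 2: u = 5(x^2 - y^2) + 2x - 2
Step 3: u_x = 10x + 2
Step 4: At (5, 4): u_x = 50 + 2 = 52

52


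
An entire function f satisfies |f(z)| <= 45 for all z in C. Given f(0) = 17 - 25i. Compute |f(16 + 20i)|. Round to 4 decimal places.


Step 1: By Liouville's theorem, a bounded entire function is constant.
Step 2: f(z) = f(0) = 17 - 25i for all z.
Step 3: |f(w)| = |17 - 25i| = sqrt(289 + 625)
Step 4: = 30.2324

30.2324


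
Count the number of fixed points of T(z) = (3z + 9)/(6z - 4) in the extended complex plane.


Step 1: Fixed points satisfy T(z) = z
Step 2: 6z^2 - 7z - 9 = 0
Step 3: Discriminant = (-7)^2 - 4*6*(-9) = 265
Step 4: Number of fixed points = 2

2


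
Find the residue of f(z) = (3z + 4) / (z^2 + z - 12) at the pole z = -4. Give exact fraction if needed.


Step 1: Q(z) = z^2 + z - 12 = (z + 4)(z - 3)
Step 2: Q'(z) = 2z + 1
Step 3: Q'(-4) = -7, P(-4) = -8
Step 4: Res = P(-4)/Q'(-4) = -8/(-7) = 8/7

8/7


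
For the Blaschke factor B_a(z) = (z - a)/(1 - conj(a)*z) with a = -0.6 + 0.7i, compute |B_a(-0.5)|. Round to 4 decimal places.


Step 1: Numerator z0 - a = -0.5 - (-0.6 + 0.7i) = 0.1 - 0.7i
Step 2: Denominator 1 - conj(a)*z0 = 1 - (-0.6 - 0.7i)*(-0.5) = 0.7 - 0.35i
Step 3: |z0 - a|^2 = 0.1^2 + (-0.7)^2 = 0.5; |1 - conj(a)*z0|^2 = 0.7^2 + (-0.35)^2 = 0.6125
Step 4: |B_a(-0.5)| = sqrt(0.5 / 0.6125) = sqrt(0.816327)
Step 5: = 0.9035

0.9035


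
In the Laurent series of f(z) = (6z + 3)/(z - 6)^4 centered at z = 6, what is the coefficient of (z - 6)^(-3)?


Step 1: Write the numerator in powers of (z - 6): 6z + 3 = 6(z - 6) + (6*6 + 3) = 6(z - 6) + 39
Step 2: Divide by (z - 6)^4: f(z) = 39(z - 6)^(-4) + 6(z - 6)^(-3)
Step 3: This finite sum is the Laurent series of f about z = 6.
Step 4: Coefficient of (z - 6)^(-3) = coefficient of (z - 6) in the re-centred numerator = 6

6


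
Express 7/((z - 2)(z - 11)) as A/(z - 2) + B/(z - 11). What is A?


Step 1: Multiply both sides by (z - 2) and set z = 2
Step 2: A = 7 / (2 - 11)
Step 3: A = 7 / (-9)
Step 4: A = -7/9

-7/9


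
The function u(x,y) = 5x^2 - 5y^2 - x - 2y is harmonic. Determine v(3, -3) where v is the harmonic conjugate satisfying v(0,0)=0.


Step 1: v_x = -u_y = 10y + 2
Step 2: v_y = u_x = 10x - 1
Step 3: v = 10xy + 2x - y + C
Step 4: v(0,0) = 0 => C = 0
Step 5: v(3, -3) = -81

-81


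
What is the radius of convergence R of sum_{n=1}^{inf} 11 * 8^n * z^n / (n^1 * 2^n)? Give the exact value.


Step 1: General term a_n = 11 * 8^n / (n^1 * 2^n)
Step 2: By the root test, |a_n|^(1/n) = 11^(1/n) * 8 / (n^(1/n) * 2) -> 8/2 as n -> infinity (since 11^(1/n) -> 1 and n^(1/n) -> 1)
Step 3: R = 1/lim|a_n|^(1/n) = 2/8 = 1/4

1/4


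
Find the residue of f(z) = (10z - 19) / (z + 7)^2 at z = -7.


Step 1: Pole of order 2 at z = -7
Step 2: Res = lim d/dz [(z + 7)^2 * f(z)] as z -> -7
Step 3: (z + 7)^2 * f(z) = 10z - 19
Step 4: d/dz[10z - 19] = 10

10


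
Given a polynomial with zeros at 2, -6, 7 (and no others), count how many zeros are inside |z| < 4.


Step 1: Check each root:
  z = 2: |2| = 2 < 4
  z = -6: |-6| = 6 >= 4
  z = 7: |7| = 7 >= 4
Step 2: Count = 1

1


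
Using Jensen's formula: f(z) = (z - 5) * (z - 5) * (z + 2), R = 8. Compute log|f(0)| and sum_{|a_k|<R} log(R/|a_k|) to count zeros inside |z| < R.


Jensen's formula: (1/2pi)*integral log|f(Re^it)|dt = log|f(0)| + sum_{|a_k|<R} log(R/|a_k|)
Step 1: f(0) = (-5) * (-5) * 2 = 50
Step 2: log|f(0)| = log|5| + log|5| + log|-2| = 3.912
Step 3: Zeros inside |z| < 8: 5, 5, -2
Step 4: Jensen sum = log(8/5) + log(8/5) + log(8/2) = 2.3263
Step 5: n(R) = number of terms in the Jensen sum = count of zeros inside |z| < 8 = 3

3


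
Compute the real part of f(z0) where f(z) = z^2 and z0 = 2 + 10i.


Step 1: z0 = 2 + 10i
Step 2: z0^2 = 2^2 - 10^2 + 40i
Step 3: real part = 4 - 100 = -96

-96


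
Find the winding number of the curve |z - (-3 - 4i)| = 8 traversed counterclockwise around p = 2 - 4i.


Step 1: Center c = (-3, -4), radius = 8
Step 2: |p - c|^2 = 5^2 + 0^2 = 25
Step 3: r^2 = 64
Step 4: |p-c| < r so winding number = 1

1


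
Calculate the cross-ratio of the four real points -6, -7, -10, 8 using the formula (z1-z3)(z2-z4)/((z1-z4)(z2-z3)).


Step 1: (z1-z3)(z2-z4) = 4 * (-15) = -60
Step 2: (z1-z4)(z2-z3) = (-14) * 3 = -42
Step 3: Cross-ratio = 60/42 = 10/7

10/7


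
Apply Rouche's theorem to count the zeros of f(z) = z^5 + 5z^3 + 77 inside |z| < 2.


Step 1: On |z| = 2 the three terms have sizes |z^5| = 2^5 = 32, |5z^3| = 5*2^3 = 40, |77| = 77
Step 2: The dominant term is g(z) = 77; let h(z) = z^5 + 5z^3 so f = g + h
Step 3: On |z| = 2: |g| = 77 and |h| <= 32 + 40 = 72
Step 4: Since 77 > 72, |h| < |g| on |z| = 2, so by Rouche f has the same number of zeros as g inside |z| < 2
Step 5: g(z) = 77 is a nonzero constant with no zeros inside |z| < 2. Answer = 0

0


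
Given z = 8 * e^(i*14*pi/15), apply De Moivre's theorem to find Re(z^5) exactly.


Step 1: By De Moivre's theorem, z^5 = 8^5 * e^(i*5*14*pi/15) = 32768 * (cos(14*pi/3) + i*sin(14*pi/3))
Step 2: |z|^5 = 8^5 = 32768
Step 3: Reduce the angle mod 2*pi: 14*pi/3 - 4*pi = 2*pi/3
Step 4: cos(2*pi/3) = -1/2
Step 5: Re(z^5) = 32768 * (-1/2) = -16384

-16384


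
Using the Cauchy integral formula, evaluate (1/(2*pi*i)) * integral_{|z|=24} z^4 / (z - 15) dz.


Step 1: f(z) = z^4, a = 15 is inside |z| = 24
Step 2: By Cauchy integral formula: (1/(2pi*i)) * integral = f(a)
Step 3: f(15) = 15^4 = 50625

50625


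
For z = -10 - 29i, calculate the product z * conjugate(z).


Step 1: conj(z) = -10 + 29i
Step 2: z * conj(z) = (-10)^2 + (-29)^2
Step 3: = 100 + 841 = 941

941


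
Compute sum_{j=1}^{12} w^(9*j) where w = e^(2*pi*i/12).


Step 1: The sum sum_{j=1}^{n} w^(k*j) equals n if n | k, else 0.
Step 2: Here n = 12, k = 9
Step 3: Does n divide k? 12 | 9 -> False
Step 4: Sum = 0

0


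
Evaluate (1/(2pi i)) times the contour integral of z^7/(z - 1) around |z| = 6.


Step 1: f(z) = z^7, a = 1 is inside |z| = 6
Step 2: By Cauchy integral formula: (1/(2pi*i)) * integral = f(a)
Step 3: f(1) = 1^7 = 1

1


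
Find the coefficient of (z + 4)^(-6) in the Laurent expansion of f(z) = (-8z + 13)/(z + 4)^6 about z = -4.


Step 1: Write the numerator in powers of (z + 4): -8z + 13 = -8(z + 4) + (-8*(-4) + 13) = -8(z + 4) + 45
Step 2: Divide by (z + 4)^6: f(z) = 45(z + 4)^(-6) - 8(z + 4)^(-5)
Step 3: This finite sum is the Laurent series of f about z = -4.
Step 4: Coefficient of (z + 4)^(-6) = -8*(-4) + 13 = 45

45


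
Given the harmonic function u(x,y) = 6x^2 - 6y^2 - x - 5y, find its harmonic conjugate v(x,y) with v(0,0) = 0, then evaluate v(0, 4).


Step 1: v_x = -u_y = 12y + 5
Step 2: v_y = u_x = 12x - 1
Step 3: v = 12xy + 5x - y + C
Step 4: v(0,0) = 0 => C = 0
Step 5: v(0, 4) = -4

-4


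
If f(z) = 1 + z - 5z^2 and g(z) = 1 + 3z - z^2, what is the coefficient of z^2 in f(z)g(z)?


Step 1: z^2 term in f*g comes from: (1)*(-z^2) + (z)*(3z) + (-5z^2)*(1)
Step 2: = -1 + 3 - 5
Step 3: = -3

-3


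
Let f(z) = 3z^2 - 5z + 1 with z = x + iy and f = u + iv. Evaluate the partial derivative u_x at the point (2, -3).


Step 1: f(z) = 3(x+iy)^2 - 5(x+iy) + 1
Step 2: u = 3(x^2 - y^2) - 5x + 1
Step 3: u_x = 6x - 5
Step 4: At (2, -3): u_x = 12 - 5 = 7

7


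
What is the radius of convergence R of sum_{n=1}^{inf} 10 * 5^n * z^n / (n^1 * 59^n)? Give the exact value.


Step 1: General term a_n = 10 * 5^n / (n^1 * 59^n)
Step 2: By the root test, |a_n|^(1/n) = 10^(1/n) * 5 / (n^(1/n) * 59) -> 5/59 as n -> infinity (since 10^(1/n) -> 1 and n^(1/n) -> 1)
Step 3: R = 1/lim|a_n|^(1/n) = 59/5

59/5


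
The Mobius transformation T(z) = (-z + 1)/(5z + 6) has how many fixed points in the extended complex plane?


Step 1: Fixed points satisfy T(z) = z
Step 2: 5z^2 + 7z - 1 = 0
Step 3: Discriminant = 7^2 - 4*5*(-1) = 69
Step 4: Number of fixed points = 2

2


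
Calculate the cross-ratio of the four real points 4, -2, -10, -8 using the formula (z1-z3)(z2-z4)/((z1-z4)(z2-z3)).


Step 1: (z1-z3)(z2-z4) = 14 * 6 = 84
Step 2: (z1-z4)(z2-z3) = 12 * 8 = 96
Step 3: Cross-ratio = 84/96 = 7/8

7/8


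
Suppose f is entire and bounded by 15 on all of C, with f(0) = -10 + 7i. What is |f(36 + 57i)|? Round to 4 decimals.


Step 1: By Liouville's theorem, a bounded entire function is constant.
Step 2: f(z) = f(0) = -10 + 7i for all z.
Step 3: |f(w)| = |-10 + 7i| = sqrt(100 + 49)
Step 4: = 12.2066

12.2066


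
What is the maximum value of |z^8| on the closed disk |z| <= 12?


Step 1: On |z| = 12, |f(z)| = |z|^8 = 12^8
Step 2: By maximum modulus principle, maximum is on boundary.
Step 3: Maximum = 429981696 = 429981696

429981696


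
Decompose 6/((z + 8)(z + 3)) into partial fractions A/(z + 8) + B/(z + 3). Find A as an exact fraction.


Step 1: Multiply both sides by (z + 8) and set z = -8
Step 2: A = 6 / (-8 + 3)
Step 3: A = 6 / (-5)
Step 4: A = -6/5

-6/5


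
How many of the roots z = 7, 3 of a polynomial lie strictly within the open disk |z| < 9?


Step 1: Check each root:
  z = 7: |7| = 7 < 9
  z = 3: |3| = 3 < 9
Step 2: Count = 2

2


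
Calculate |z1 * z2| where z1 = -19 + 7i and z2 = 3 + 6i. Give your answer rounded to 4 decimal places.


Step 1: |z1| = sqrt((-19)^2 + 7^2) = sqrt(410)
Step 2: |z2| = sqrt(3^2 + 6^2) = sqrt(45)
Step 3: |z1*z2| = |z1|*|z2| = sqrt(410) * sqrt(45) = sqrt(410 * 45) = sqrt(18450)
Step 4: = 135.8308

135.8308


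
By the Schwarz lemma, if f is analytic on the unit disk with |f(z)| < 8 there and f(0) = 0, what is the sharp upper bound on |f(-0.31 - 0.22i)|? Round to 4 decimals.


Step 1: g = f/8 maps D -> D with g(0) = 0, so by the Schwarz lemma |g(z)| <= |z|, i.e. |f(z)| <= 8|z|; this is sharp (f(z) = 8z).
Step 2: |z0|^2 = (-0.31)^2 + (-0.22)^2 = 0.1445
Step 3: |z0| = sqrt(0.1445) = 0.380132
Step 4: Best bound = 8 * |z0| = 8 * 0.380132 = 3.0411

3.0411


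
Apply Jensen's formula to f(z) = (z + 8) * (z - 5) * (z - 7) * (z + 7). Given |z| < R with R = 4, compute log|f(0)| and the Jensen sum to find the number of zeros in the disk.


Jensen's formula: (1/2pi)*integral log|f(Re^it)|dt = log|f(0)| + sum_{|a_k|<R} log(R/|a_k|)
Step 1: f(0) = 8 * (-5) * (-7) * 7 = 1960
Step 2: log|f(0)| = log|-8| + log|5| + log|7| + log|-7| = 7.5807
Step 3: Zeros inside |z| < 4: none
Step 4: Jensen sum = (empty sum) = 0
Step 5: n(R) = number of terms in the Jensen sum = count of zeros inside |z| < 4 = 0

0


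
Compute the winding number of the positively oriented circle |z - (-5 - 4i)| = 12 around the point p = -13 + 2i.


Step 1: Center c = (-5, -4), radius = 12
Step 2: |p - c|^2 = (-8)^2 + 6^2 = 100
Step 3: r^2 = 144
Step 4: |p-c| < r so winding number = 1

1


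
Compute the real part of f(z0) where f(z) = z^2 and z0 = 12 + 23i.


Step 1: z0 = 12 + 23i
Step 2: z0^2 = 12^2 - 23^2 + 552i
Step 3: real part = 144 - 529 = -385

-385


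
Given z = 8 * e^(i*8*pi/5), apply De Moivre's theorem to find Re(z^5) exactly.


Step 1: By De Moivre's theorem, z^5 = 8^5 * e^(i*5*8*pi/5) = 32768 * (cos(8*pi) + i*sin(8*pi))
Step 2: |z|^5 = 8^5 = 32768
Step 3: Reduce the angle mod 2*pi: 8*pi - 8*pi = 0
Step 4: cos(0) = 1
Step 5: Re(z^5) = 32768 * 1 = 32768

32768


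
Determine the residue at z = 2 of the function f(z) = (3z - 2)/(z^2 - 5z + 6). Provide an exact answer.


Step 1: Q(z) = z^2 - 5z + 6 = (z - 2)(z - 3)
Step 2: Q'(z) = 2z - 5
Step 3: Q'(2) = -1, P(2) = 4
Step 4: Res = P(2)/Q'(2) = 4/(-1) = -4

-4


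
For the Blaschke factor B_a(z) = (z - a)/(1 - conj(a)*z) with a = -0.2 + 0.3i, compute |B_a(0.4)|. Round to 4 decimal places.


Step 1: Numerator z0 - a = 0.4 - (-0.2 + 0.3i) = 0.6 - 0.3i
Step 2: Denominator 1 - conj(a)*z0 = 1 - (-0.2 - 0.3i)*0.4 = 1.08 + 0.12i
Step 3: |z0 - a|^2 = 0.6^2 + (-0.3)^2 = 0.45; |1 - conj(a)*z0|^2 = 1.08^2 + 0.12^2 = 1.1808
Step 4: |B_a(0.4)| = sqrt(0.45 / 1.1808) = sqrt(0.381098)
Step 5: = 0.6173

0.6173


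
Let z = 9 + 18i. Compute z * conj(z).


Step 1: conj(z) = 9 - 18i
Step 2: z * conj(z) = 9^2 + 18^2
Step 3: = 81 + 324 = 405

405


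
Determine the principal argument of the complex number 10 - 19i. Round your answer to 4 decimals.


Step 1: z = 10 - 19i
Step 2: arg(z) = atan2(-19, 10)
Step 3: arg(z) = -1.0863

-1.0863


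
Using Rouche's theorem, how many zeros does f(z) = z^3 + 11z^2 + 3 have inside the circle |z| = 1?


Step 1: On |z| = 1 the three terms have sizes |z^3| = 1^3 = 1, |11z^2| = 11*1^2 = 11, |3| = 3
Step 2: The dominant term is g(z) = 11z^2; let h(z) = z^3 + 3 so f = g + h
Step 3: On |z| = 1: |g| = 11 and |h| <= 1 + 3 = 4
Step 4: Since 11 > 4, |h| < |g| on |z| = 1, so by Rouche f has the same number of zeros as g inside |z| < 1
Step 5: g(z) = 11z^2 has 2 zeros (at the origin, multiplicity 2) inside |z| < 1. Answer = 2

2


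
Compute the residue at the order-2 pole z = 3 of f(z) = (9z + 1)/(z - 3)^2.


Step 1: Pole of order 2 at z = 3
Step 2: Res = lim d/dz [(z - 3)^2 * f(z)] as z -> 3
Step 3: (z - 3)^2 * f(z) = 9z + 1
Step 4: d/dz[9z + 1] = 9

9


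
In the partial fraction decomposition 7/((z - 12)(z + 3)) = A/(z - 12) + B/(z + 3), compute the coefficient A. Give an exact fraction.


Step 1: Multiply both sides by (z - 12) and set z = 12
Step 2: A = 7 / (12 + 3)
Step 3: A = 7 / 15
Step 4: A = 7/15

7/15


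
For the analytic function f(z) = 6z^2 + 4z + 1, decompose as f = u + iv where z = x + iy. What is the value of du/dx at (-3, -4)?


Step 1: f(z) = 6(x+iy)^2 + 4(x+iy) + 1
Step 2: u = 6(x^2 - y^2) + 4x + 1
Step 3: u_x = 12x + 4
Step 4: At (-3, -4): u_x = -36 + 4 = -32

-32


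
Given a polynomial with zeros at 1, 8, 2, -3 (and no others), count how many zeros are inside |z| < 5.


Step 1: Check each root:
  z = 1: |1| = 1 < 5
  z = 8: |8| = 8 >= 5
  z = 2: |2| = 2 < 5
  z = -3: |-3| = 3 < 5
Step 2: Count = 3

3


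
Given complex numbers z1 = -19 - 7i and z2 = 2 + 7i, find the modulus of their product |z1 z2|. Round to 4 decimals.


Step 1: |z1| = sqrt((-19)^2 + (-7)^2) = sqrt(410)
Step 2: |z2| = sqrt(2^2 + 7^2) = sqrt(53)
Step 3: |z1*z2| = |z1|*|z2| = sqrt(410) * sqrt(53) = sqrt(410 * 53) = sqrt(21730)
Step 4: = 147.411

147.411


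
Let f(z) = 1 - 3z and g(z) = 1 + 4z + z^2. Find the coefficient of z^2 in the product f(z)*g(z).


Step 1: z^2 term in f*g comes from: (1)*(z^2) + (-3z)*(4z) + (0)*(1)
Step 2: = 1 - 12 + 0
Step 3: = -11

-11


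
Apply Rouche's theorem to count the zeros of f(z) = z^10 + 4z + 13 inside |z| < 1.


Step 1: On |z| = 1 the three terms have sizes |z^10| = 1^10 = 1, |4z| = 4*1 = 4, |13| = 13
Step 2: The dominant term is g(z) = 13; let h(z) = z^10 + 4z so f = g + h
Step 3: On |z| = 1: |g| = 13 and |h| <= 1 + 4 = 5
Step 4: Since 13 > 5, |h| < |g| on |z| = 1, so by Rouche f has the same number of zeros as g inside |z| < 1
Step 5: g(z) = 13 is a nonzero constant with no zeros inside |z| < 1. Answer = 0

0


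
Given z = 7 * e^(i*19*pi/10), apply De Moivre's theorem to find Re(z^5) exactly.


Step 1: By De Moivre's theorem, z^5 = 7^5 * e^(i*5*19*pi/10) = 16807 * (cos(19*pi/2) + i*sin(19*pi/2))
Step 2: |z|^5 = 7^5 = 16807
Step 3: Reduce the angle mod 2*pi: 19*pi/2 - 8*pi = 3*pi/2
Step 4: cos(3*pi/2) = 0
Step 5: Re(z^5) = 16807 * 0 = 0

0


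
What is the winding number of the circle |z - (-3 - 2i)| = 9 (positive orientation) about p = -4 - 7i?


Step 1: Center c = (-3, -2), radius = 9
Step 2: |p - c|^2 = (-1)^2 + (-5)^2 = 26
Step 3: r^2 = 81
Step 4: |p-c| < r so winding number = 1

1


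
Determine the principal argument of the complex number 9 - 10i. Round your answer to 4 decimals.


Step 1: z = 9 - 10i
Step 2: arg(z) = atan2(-10, 9)
Step 3: arg(z) = -0.838

-0.838


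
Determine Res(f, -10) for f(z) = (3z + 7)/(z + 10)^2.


Step 1: Pole of order 2 at z = -10
Step 2: Res = lim d/dz [(z + 10)^2 * f(z)] as z -> -10
Step 3: (z + 10)^2 * f(z) = 3z + 7
Step 4: d/dz[3z + 7] = 3

3


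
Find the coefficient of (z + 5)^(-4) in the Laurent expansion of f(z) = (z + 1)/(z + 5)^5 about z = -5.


Step 1: Write the numerator in powers of (z + 5): z + 1 = (z + 5) + (1*(-5) + 1) = (z + 5) - 4
Step 2: Divide by (z + 5)^5: f(z) = -4(z + 5)^(-5) + (z + 5)^(-4)
Step 3: This finite sum is the Laurent series of f about z = -5.
Step 4: Coefficient of (z + 5)^(-4) = coefficient of (z + 5) in the re-centred numerator = 1

1


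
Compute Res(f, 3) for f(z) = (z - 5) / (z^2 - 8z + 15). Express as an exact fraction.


Step 1: Q(z) = z^2 - 8z + 15 = (z - 3)(z - 5)
Step 2: Q'(z) = 2z - 8
Step 3: Q'(3) = -2, P(3) = -2
Step 4: Res = P(3)/Q'(3) = -2/(-2) = 1

1


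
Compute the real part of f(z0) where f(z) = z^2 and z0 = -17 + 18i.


Step 1: z0 = -17 + 18i
Step 2: z0^2 = (-17)^2 - 18^2 - 612i
Step 3: real part = 289 - 324 = -35

-35


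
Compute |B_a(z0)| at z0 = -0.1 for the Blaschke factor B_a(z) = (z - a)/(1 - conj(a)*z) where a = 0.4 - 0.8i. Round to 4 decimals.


Step 1: Numerator z0 - a = -0.1 - (0.4 - 0.8i) = -0.5 + 0.8i
Step 2: Denominator 1 - conj(a)*z0 = 1 - (0.4 + 0.8i)*(-0.1) = 1.04 + 0.08i
Step 3: |z0 - a|^2 = (-0.5)^2 + 0.8^2 = 0.89; |1 - conj(a)*z0|^2 = 1.04^2 + 0.08^2 = 1.088
Step 4: |B_a(-0.1)| = sqrt(0.89 / 1.088) = sqrt(0.818015)
Step 5: = 0.9044

0.9044


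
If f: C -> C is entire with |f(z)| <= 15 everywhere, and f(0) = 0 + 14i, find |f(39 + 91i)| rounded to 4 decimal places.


Step 1: By Liouville's theorem, a bounded entire function is constant.
Step 2: f(z) = f(0) = 0 + 14i for all z.
Step 3: |f(w)| = |0 + 14i| = sqrt(0 + 196)
Step 4: = 14.0

14.0


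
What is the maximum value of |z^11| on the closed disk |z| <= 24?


Step 1: On |z| = 24, |f(z)| = |z|^11 = 24^11
Step 2: By maximum modulus principle, maximum is on boundary.
Step 3: Maximum = 1521681143169024 = 1521681143169024

1521681143169024


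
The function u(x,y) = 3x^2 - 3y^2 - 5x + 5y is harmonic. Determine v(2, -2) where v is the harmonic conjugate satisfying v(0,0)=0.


Step 1: v_x = -u_y = 6y - 5
Step 2: v_y = u_x = 6x - 5
Step 3: v = 6xy - 5x - 5y + C
Step 4: v(0,0) = 0 => C = 0
Step 5: v(2, -2) = -24

-24


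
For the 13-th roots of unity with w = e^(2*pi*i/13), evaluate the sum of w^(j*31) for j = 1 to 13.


Step 1: The sum sum_{j=1}^{n} w^(k*j) equals n if n | k, else 0.
Step 2: Here n = 13, k = 31
Step 3: Does n divide k? 13 | 31 -> False
Step 4: Sum = 0

0


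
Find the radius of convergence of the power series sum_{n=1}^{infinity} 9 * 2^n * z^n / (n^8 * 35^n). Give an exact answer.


Step 1: General term a_n = 9 * 2^n / (n^8 * 35^n)
Step 2: By the root test, |a_n|^(1/n) = 9^(1/n) * 2 / (n^(8/n) * 35) -> 2/35 as n -> infinity (since 9^(1/n) -> 1 and n^(8/n) -> 1)
Step 3: R = 1/lim|a_n|^(1/n) = 35/2

35/2


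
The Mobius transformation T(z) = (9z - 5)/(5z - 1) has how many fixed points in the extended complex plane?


Step 1: Fixed points satisfy T(z) = z
Step 2: 5z^2 - 10z + 5 = 0
Step 3: Discriminant = (-10)^2 - 4*5*5 = 0
Step 4: Number of fixed points = 1

1


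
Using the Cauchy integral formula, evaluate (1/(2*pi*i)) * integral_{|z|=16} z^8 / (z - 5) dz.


Step 1: f(z) = z^8, a = 5 is inside |z| = 16
Step 2: By Cauchy integral formula: (1/(2pi*i)) * integral = f(a)
Step 3: f(5) = 5^8 = 390625

390625


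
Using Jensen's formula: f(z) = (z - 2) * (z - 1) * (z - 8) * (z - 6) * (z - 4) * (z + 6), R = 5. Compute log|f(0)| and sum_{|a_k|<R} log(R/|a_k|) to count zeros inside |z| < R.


Jensen's formula: (1/2pi)*integral log|f(Re^it)|dt = log|f(0)| + sum_{|a_k|<R} log(R/|a_k|)
Step 1: f(0) = (-2) * (-1) * (-8) * (-6) * (-4) * 6 = -2304
Step 2: log|f(0)| = log|2| + log|1| + log|8| + log|6| + log|4| + log|-6| = 7.7424
Step 3: Zeros inside |z| < 5: 2, 1, 4
Step 4: Jensen sum = log(5/2) + log(5/1) + log(5/4) = 2.7489
Step 5: n(R) = number of terms in the Jensen sum = count of zeros inside |z| < 5 = 3

3


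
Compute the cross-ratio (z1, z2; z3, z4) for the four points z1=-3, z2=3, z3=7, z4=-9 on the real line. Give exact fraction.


Step 1: (z1-z3)(z2-z4) = (-10) * 12 = -120
Step 2: (z1-z4)(z2-z3) = 6 * (-4) = -24
Step 3: Cross-ratio = 120/24 = 5

5


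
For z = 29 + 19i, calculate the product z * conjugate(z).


Step 1: conj(z) = 29 - 19i
Step 2: z * conj(z) = 29^2 + 19^2
Step 3: = 841 + 361 = 1202

1202


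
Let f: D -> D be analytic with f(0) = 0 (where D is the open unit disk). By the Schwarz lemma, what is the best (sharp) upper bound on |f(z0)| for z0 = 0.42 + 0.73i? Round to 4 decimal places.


Step 1: Schwarz lemma: if f: D -> D is analytic with f(0) = 0, then |f(z)| <= |z| for all z in D, and this is sharp (f(z) = z).
Step 2: |z0|^2 = 0.42^2 + 0.73^2 = 0.7093
Step 3: |z0| = sqrt(0.7093) = 0.8422
Step 4: Best bound = |z0| = 0.8422

0.8422


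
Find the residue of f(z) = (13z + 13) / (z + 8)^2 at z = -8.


Step 1: Pole of order 2 at z = -8
Step 2: Res = lim d/dz [(z + 8)^2 * f(z)] as z -> -8
Step 3: (z + 8)^2 * f(z) = 13z + 13
Step 4: d/dz[13z + 13] = 13

13


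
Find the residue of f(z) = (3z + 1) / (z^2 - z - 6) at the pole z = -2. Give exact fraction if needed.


Step 1: Q(z) = z^2 - z - 6 = (z + 2)(z - 3)
Step 2: Q'(z) = 2z - 1
Step 3: Q'(-2) = -5, P(-2) = -5
Step 4: Res = P(-2)/Q'(-2) = -5/(-5) = 1

1


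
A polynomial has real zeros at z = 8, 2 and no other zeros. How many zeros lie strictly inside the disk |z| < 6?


Step 1: Check each root:
  z = 8: |8| = 8 >= 6
  z = 2: |2| = 2 < 6
Step 2: Count = 1

1


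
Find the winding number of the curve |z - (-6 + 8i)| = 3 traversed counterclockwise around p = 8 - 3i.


Step 1: Center c = (-6, 8), radius = 3
Step 2: |p - c|^2 = 14^2 + (-11)^2 = 317
Step 3: r^2 = 9
Step 4: |p-c| > r so winding number = 0

0


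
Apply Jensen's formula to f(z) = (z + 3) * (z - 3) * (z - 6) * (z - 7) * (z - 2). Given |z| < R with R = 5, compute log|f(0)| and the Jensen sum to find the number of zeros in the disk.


Jensen's formula: (1/2pi)*integral log|f(Re^it)|dt = log|f(0)| + sum_{|a_k|<R} log(R/|a_k|)
Step 1: f(0) = 3 * (-3) * (-6) * (-7) * (-2) = 756
Step 2: log|f(0)| = log|-3| + log|3| + log|6| + log|7| + log|2| = 6.628
Step 3: Zeros inside |z| < 5: -3, 3, 2
Step 4: Jensen sum = log(5/3) + log(5/3) + log(5/2) = 1.9379
Step 5: n(R) = number of terms in the Jensen sum = count of zeros inside |z| < 5 = 3

3


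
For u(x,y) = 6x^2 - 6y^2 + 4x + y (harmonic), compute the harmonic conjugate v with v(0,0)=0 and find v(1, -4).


Step 1: v_x = -u_y = 12y - 1
Step 2: v_y = u_x = 12x + 4
Step 3: v = 12xy - x + 4y + C
Step 4: v(0,0) = 0 => C = 0
Step 5: v(1, -4) = -65

-65


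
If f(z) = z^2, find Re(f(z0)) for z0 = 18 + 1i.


Step 1: z0 = 18 + 1i
Step 2: z0^2 = 18^2 - 1^2 + 36i
Step 3: real part = 324 - 1 = 323

323


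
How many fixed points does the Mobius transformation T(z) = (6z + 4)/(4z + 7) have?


Step 1: Fixed points satisfy T(z) = z
Step 2: 4z^2 + z - 4 = 0
Step 3: Discriminant = 1^2 - 4*4*(-4) = 65
Step 4: Number of fixed points = 2

2


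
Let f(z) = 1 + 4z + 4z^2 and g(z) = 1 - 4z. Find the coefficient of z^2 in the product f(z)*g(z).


Step 1: z^2 term in f*g comes from: (1)*(0) + (4z)*(-4z) + (4z^2)*(1)
Step 2: = 0 - 16 + 4
Step 3: = -12

-12


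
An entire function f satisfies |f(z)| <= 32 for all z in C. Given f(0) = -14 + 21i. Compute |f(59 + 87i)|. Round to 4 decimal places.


Step 1: By Liouville's theorem, a bounded entire function is constant.
Step 2: f(z) = f(0) = -14 + 21i for all z.
Step 3: |f(w)| = |-14 + 21i| = sqrt(196 + 441)
Step 4: = 25.2389

25.2389


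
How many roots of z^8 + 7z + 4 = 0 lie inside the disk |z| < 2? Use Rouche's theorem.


Step 1: On |z| = 2 the three terms have sizes |z^8| = 2^8 = 256, |7z| = 7*2 = 14, |4| = 4
Step 2: The dominant term is g(z) = z^8; let h(z) = 7z + 4 so f = g + h
Step 3: On |z| = 2: |g| = 256 and |h| <= 14 + 4 = 18
Step 4: Since 256 > 18, |h| < |g| on |z| = 2, so by Rouche f has the same number of zeros as g inside |z| < 2
Step 5: g(z) = z^8 has 8 zeros (all at the origin) inside |z| < 2. Answer = 8

8


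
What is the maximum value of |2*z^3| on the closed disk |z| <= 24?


Step 1: On |z| = 24, |f(z)| = 2 * |z|^3 = 2 * 24^3
Step 2: By maximum modulus principle, maximum is on boundary.
Step 3: Maximum = 2 * 13824 = 27648

27648


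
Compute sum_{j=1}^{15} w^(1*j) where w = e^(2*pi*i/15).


Step 1: The sum sum_{j=1}^{n} w^(k*j) equals n if n | k, else 0.
Step 2: Here n = 15, k = 1
Step 3: Does n divide k? 15 | 1 -> False
Step 4: Sum = 0

0


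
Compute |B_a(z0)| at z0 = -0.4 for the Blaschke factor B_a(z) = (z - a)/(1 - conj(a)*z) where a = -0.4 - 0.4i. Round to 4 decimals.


Step 1: Numerator z0 - a = -0.4 - (-0.4 - 0.4i) = 0 + 0.4i
Step 2: Denominator 1 - conj(a)*z0 = 1 - (-0.4 + 0.4i)*(-0.4) = 0.84 + 0.16i
Step 3: |z0 - a|^2 = 0^2 + 0.4^2 = 0.16; |1 - conj(a)*z0|^2 = 0.84^2 + 0.16^2 = 0.7312
Step 4: |B_a(-0.4)| = sqrt(0.16 / 0.7312) = sqrt(0.218818)
Step 5: = 0.4678

0.4678


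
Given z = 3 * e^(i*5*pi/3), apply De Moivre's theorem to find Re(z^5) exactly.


Step 1: By De Moivre's theorem, z^5 = 3^5 * e^(i*5*5*pi/3) = 243 * (cos(25*pi/3) + i*sin(25*pi/3))
Step 2: |z|^5 = 3^5 = 243
Step 3: Reduce the angle mod 2*pi: 25*pi/3 - 8*pi = pi/3
Step 4: cos(pi/3) = 1/2
Step 5: Re(z^5) = 243 * 1/2 = 243/2

243/2


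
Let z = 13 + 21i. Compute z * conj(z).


Step 1: conj(z) = 13 - 21i
Step 2: z * conj(z) = 13^2 + 21^2
Step 3: = 169 + 441 = 610

610


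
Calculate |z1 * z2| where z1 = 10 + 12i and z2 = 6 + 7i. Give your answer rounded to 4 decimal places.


Step 1: |z1| = sqrt(10^2 + 12^2) = sqrt(244)
Step 2: |z2| = sqrt(6^2 + 7^2) = sqrt(85)
Step 3: |z1*z2| = |z1|*|z2| = sqrt(244) * sqrt(85) = sqrt(244 * 85) = sqrt(20740)
Step 4: = 144.0139

144.0139


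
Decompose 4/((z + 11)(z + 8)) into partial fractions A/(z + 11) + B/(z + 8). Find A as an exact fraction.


Step 1: Multiply both sides by (z + 11) and set z = -11
Step 2: A = 4 / (-11 + 8)
Step 3: A = 4 / (-3)
Step 4: A = -4/3

-4/3


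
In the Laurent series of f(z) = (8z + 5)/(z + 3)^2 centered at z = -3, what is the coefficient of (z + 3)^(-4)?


Step 1: Write the numerator in powers of (z + 3): 8z + 5 = 8(z + 3) + (8*(-3) + 5) = 8(z + 3) - 19
Step 2: Divide by (z + 3)^2: f(z) = -19(z + 3)^(-2) + 8(z + 3)^(-1)
Step 3: This finite sum is the Laurent series of f about z = -3.
Step 4: Only the powers -2 and -1 appear, so the coefficient of (z + 3)^(-4) = 0

0


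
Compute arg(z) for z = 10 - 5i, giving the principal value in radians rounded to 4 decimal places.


Step 1: z = 10 - 5i
Step 2: arg(z) = atan2(-5, 10)
Step 3: arg(z) = -0.4636

-0.4636


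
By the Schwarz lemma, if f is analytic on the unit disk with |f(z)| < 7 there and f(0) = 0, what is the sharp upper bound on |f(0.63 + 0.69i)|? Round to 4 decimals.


Step 1: g = f/7 maps D -> D with g(0) = 0, so by the Schwarz lemma |g(z)| <= |z|, i.e. |f(z)| <= 7|z|; this is sharp (f(z) = 7z).
Step 2: |z0|^2 = 0.63^2 + 0.69^2 = 0.873
Step 3: |z0| = sqrt(0.873) = 0.934345
Step 4: Best bound = 7 * |z0| = 7 * 0.934345 = 6.5404

6.5404


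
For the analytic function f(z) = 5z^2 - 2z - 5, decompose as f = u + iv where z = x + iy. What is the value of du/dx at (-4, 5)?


Step 1: f(z) = 5(x+iy)^2 - 2(x+iy) - 5
Step 2: u = 5(x^2 - y^2) - 2x - 5
Step 3: u_x = 10x - 2
Step 4: At (-4, 5): u_x = -40 - 2 = -42

-42


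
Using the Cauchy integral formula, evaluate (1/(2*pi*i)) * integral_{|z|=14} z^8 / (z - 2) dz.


Step 1: f(z) = z^8, a = 2 is inside |z| = 14
Step 2: By Cauchy integral formula: (1/(2pi*i)) * integral = f(a)
Step 3: f(2) = 2^8 = 256

256


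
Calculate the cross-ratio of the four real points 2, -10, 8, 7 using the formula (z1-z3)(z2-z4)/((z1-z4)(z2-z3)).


Step 1: (z1-z3)(z2-z4) = (-6) * (-17) = 102
Step 2: (z1-z4)(z2-z3) = (-5) * (-18) = 90
Step 3: Cross-ratio = 102/90 = 17/15

17/15


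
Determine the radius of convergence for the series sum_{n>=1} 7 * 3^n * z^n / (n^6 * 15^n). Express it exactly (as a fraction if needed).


Step 1: General term a_n = 7 * 3^n / (n^6 * 15^n)
Step 2: By the root test, |a_n|^(1/n) = 7^(1/n) * 3 / (n^(6/n) * 15) -> 3/15 as n -> infinity (since 7^(1/n) -> 1 and n^(6/n) -> 1)
Step 3: R = 1/lim|a_n|^(1/n) = 15/3 = 5

5


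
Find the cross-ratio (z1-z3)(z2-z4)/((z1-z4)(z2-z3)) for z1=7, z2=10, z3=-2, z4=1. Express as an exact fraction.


Step 1: (z1-z3)(z2-z4) = 9 * 9 = 81
Step 2: (z1-z4)(z2-z3) = 6 * 12 = 72
Step 3: Cross-ratio = 81/72 = 9/8

9/8


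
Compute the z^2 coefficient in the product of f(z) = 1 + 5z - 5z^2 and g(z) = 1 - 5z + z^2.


Step 1: z^2 term in f*g comes from: (1)*(z^2) + (5z)*(-5z) + (-5z^2)*(1)
Step 2: = 1 - 25 - 5
Step 3: = -29

-29


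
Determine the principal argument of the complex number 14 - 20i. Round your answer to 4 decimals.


Step 1: z = 14 - 20i
Step 2: arg(z) = atan2(-20, 14)
Step 3: arg(z) = -0.9601

-0.9601


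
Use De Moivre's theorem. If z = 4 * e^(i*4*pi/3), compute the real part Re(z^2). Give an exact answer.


Step 1: By De Moivre's theorem, z^2 = 4^2 * e^(i*2*4*pi/3) = 16 * (cos(8*pi/3) + i*sin(8*pi/3))
Step 2: |z|^2 = 4^2 = 16
Step 3: Reduce the angle mod 2*pi: 8*pi/3 - 2*pi = 2*pi/3
Step 4: cos(2*pi/3) = -1/2
Step 5: Re(z^2) = 16 * (-1/2) = -8

-8


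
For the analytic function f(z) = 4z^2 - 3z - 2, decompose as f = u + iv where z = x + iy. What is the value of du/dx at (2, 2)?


Step 1: f(z) = 4(x+iy)^2 - 3(x+iy) - 2
Step 2: u = 4(x^2 - y^2) - 3x - 2
Step 3: u_x = 8x - 3
Step 4: At (2, 2): u_x = 16 - 3 = 13

13


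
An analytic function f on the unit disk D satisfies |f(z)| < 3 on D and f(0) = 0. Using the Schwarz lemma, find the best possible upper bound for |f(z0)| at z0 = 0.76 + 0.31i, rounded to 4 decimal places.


Step 1: g = f/3 maps D -> D with g(0) = 0, so by the Schwarz lemma |g(z)| <= |z|, i.e. |f(z)| <= 3|z|; this is sharp (f(z) = 3z).
Step 2: |z0|^2 = 0.76^2 + 0.31^2 = 0.6737
Step 3: |z0| = sqrt(0.6737) = 0.820792
Step 4: Best bound = 3 * |z0| = 3 * 0.820792 = 2.4624

2.4624


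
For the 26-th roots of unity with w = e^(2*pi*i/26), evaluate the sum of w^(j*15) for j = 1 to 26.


Step 1: The sum sum_{j=1}^{n} w^(k*j) equals n if n | k, else 0.
Step 2: Here n = 26, k = 15
Step 3: Does n divide k? 26 | 15 -> False
Step 4: Sum = 0

0


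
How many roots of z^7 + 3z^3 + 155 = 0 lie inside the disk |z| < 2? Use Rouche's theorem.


Step 1: On |z| = 2 the three terms have sizes |z^7| = 2^7 = 128, |3z^3| = 3*2^3 = 24, |155| = 155
Step 2: The dominant term is g(z) = 155; let h(z) = z^7 + 3z^3 so f = g + h
Step 3: On |z| = 2: |g| = 155 and |h| <= 128 + 24 = 152
Step 4: Since 155 > 152, |h| < |g| on |z| = 2, so by Rouche f has the same number of zeros as g inside |z| < 2
Step 5: g(z) = 155 is a nonzero constant with no zeros inside |z| < 2. Answer = 0

0


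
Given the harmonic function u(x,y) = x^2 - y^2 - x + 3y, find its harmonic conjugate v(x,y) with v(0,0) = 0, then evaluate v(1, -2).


Step 1: v_x = -u_y = 2y - 3
Step 2: v_y = u_x = 2x - 1
Step 3: v = 2xy - 3x - y + C
Step 4: v(0,0) = 0 => C = 0
Step 5: v(1, -2) = -5

-5


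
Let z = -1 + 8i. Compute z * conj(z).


Step 1: conj(z) = -1 - 8i
Step 2: z * conj(z) = (-1)^2 + 8^2
Step 3: = 1 + 64 = 65

65


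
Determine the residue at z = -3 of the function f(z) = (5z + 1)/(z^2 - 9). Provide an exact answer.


Step 1: Q(z) = z^2 - 9 = (z + 3)(z - 3)
Step 2: Q'(z) = 2z
Step 3: Q'(-3) = -6, P(-3) = -14
Step 4: Res = P(-3)/Q'(-3) = -14/(-6) = 7/3

7/3


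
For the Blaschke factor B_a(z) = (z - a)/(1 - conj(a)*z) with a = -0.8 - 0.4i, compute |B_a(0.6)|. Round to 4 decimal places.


Step 1: Numerator z0 - a = 0.6 - (-0.8 - 0.4i) = 1.4 + 0.4i
Step 2: Denominator 1 - conj(a)*z0 = 1 - (-0.8 + 0.4i)*0.6 = 1.48 - 0.24i
Step 3: |z0 - a|^2 = 1.4^2 + 0.4^2 = 2.12; |1 - conj(a)*z0|^2 = 1.48^2 + (-0.24)^2 = 2.248
Step 4: |B_a(0.6)| = sqrt(2.12 / 2.248) = sqrt(0.94306)
Step 5: = 0.9711

0.9711


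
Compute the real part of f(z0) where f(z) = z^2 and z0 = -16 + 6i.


Step 1: z0 = -16 + 6i
Step 2: z0^2 = (-16)^2 - 6^2 - 192i
Step 3: real part = 256 - 36 = 220

220


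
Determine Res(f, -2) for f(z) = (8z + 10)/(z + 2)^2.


Step 1: Pole of order 2 at z = -2
Step 2: Res = lim d/dz [(z + 2)^2 * f(z)] as z -> -2
Step 3: (z + 2)^2 * f(z) = 8z + 10
Step 4: d/dz[8z + 10] = 8

8


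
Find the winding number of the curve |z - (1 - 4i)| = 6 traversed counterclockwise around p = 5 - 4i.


Step 1: Center c = (1, -4), radius = 6
Step 2: |p - c|^2 = 4^2 + 0^2 = 16
Step 3: r^2 = 36
Step 4: |p-c| < r so winding number = 1

1


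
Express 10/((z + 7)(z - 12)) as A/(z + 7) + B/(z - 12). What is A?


Step 1: Multiply both sides by (z + 7) and set z = -7
Step 2: A = 10 / (-7 - 12)
Step 3: A = 10 / (-19)
Step 4: A = -10/19

-10/19


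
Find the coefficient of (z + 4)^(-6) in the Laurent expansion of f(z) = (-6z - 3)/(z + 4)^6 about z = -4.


Step 1: Write the numerator in powers of (z + 4): -6z - 3 = -6(z + 4) + (-6*(-4) - 3) = -6(z + 4) + 21
Step 2: Divide by (z + 4)^6: f(z) = 21(z + 4)^(-6) - 6(z + 4)^(-5)
Step 3: This finite sum is the Laurent series of f about z = -4.
Step 4: Coefficient of (z + 4)^(-6) = -6*(-4) - 3 = 21

21


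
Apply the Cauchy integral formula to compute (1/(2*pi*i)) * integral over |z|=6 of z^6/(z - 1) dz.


Step 1: f(z) = z^6, a = 1 is inside |z| = 6
Step 2: By Cauchy integral formula: (1/(2pi*i)) * integral = f(a)
Step 3: f(1) = 1^6 = 1

1


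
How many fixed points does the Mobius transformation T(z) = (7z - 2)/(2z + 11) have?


Step 1: Fixed points satisfy T(z) = z
Step 2: 2z^2 + 4z + 2 = 0
Step 3: Discriminant = 4^2 - 4*2*2 = 0
Step 4: Number of fixed points = 1

1


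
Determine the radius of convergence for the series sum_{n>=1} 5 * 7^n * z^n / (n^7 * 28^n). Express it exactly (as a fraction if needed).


Step 1: General term a_n = 5 * 7^n / (n^7 * 28^n)
Step 2: By the root test, |a_n|^(1/n) = 5^(1/n) * 7 / (n^(7/n) * 28) -> 7/28 as n -> infinity (since 5^(1/n) -> 1 and n^(7/n) -> 1)
Step 3: R = 1/lim|a_n|^(1/n) = 28/7 = 4

4


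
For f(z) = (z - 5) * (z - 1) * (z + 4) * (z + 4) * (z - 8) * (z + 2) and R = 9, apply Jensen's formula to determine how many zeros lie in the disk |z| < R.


Jensen's formula: (1/2pi)*integral log|f(Re^it)|dt = log|f(0)| + sum_{|a_k|<R} log(R/|a_k|)
Step 1: f(0) = (-5) * (-1) * 4 * 4 * (-8) * 2 = -1280
Step 2: log|f(0)| = log|5| + log|1| + log|-4| + log|-4| + log|8| + log|-2| = 7.1546
Step 3: Zeros inside |z| < 9: 5, 1, -4, -4, 8, -2
Step 4: Jensen sum = log(9/5) + log(9/1) + log(9/4) + log(9/4) + log(9/8) + log(9/2) = 6.0287
Step 5: n(R) = number of terms in the Jensen sum = count of zeros inside |z| < 9 = 6

6


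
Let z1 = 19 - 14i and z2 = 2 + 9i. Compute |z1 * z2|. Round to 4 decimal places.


Step 1: |z1| = sqrt(19^2 + (-14)^2) = sqrt(557)
Step 2: |z2| = sqrt(2^2 + 9^2) = sqrt(85)
Step 3: |z1*z2| = |z1|*|z2| = sqrt(557) * sqrt(85) = sqrt(557 * 85) = sqrt(47345)
Step 4: = 217.5891

217.5891


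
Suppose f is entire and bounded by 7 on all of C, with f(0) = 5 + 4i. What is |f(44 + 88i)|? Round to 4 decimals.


Step 1: By Liouville's theorem, a bounded entire function is constant.
Step 2: f(z) = f(0) = 5 + 4i for all z.
Step 3: |f(w)| = |5 + 4i| = sqrt(25 + 16)
Step 4: = 6.4031

6.4031


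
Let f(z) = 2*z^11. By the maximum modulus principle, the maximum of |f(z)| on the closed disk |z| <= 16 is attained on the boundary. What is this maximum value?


Step 1: On |z| = 16, |f(z)| = 2 * |z|^11 = 2 * 16^11
Step 2: By maximum modulus principle, maximum is on boundary.
Step 3: Maximum = 2 * 17592186044416 = 35184372088832

35184372088832


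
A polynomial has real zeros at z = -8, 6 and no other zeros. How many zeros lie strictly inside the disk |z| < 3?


Step 1: Check each root:
  z = -8: |-8| = 8 >= 3
  z = 6: |6| = 6 >= 3
Step 2: Count = 0

0


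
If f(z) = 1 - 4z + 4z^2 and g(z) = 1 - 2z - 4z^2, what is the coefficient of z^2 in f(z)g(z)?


Step 1: z^2 term in f*g comes from: (1)*(-4z^2) + (-4z)*(-2z) + (4z^2)*(1)
Step 2: = -4 + 8 + 4
Step 3: = 8

8


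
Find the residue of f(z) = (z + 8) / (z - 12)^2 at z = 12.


Step 1: Pole of order 2 at z = 12
Step 2: Res = lim d/dz [(z - 12)^2 * f(z)] as z -> 12
Step 3: (z - 12)^2 * f(z) = z + 8
Step 4: d/dz[z + 8] = 1

1
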